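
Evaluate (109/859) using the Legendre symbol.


p = 859 is prime, so compute (109/859) with the reciprocity algorithm (Jacobi-symbol steps: pull out 2s via (2/n), flip via reciprocity, reduce):
  reciprocity: (109/859) -> +(859/109)
  reduce: (96/109)
  pull out 2: (2/109) = -1  (since 109 mod 8 = 5)
  pull out 2: (2/109) = -1  (since 109 mod 8 = 5)
  pull out 2: (2/109) = -1  (since 109 mod 8 = 5)
  pull out 2: (2/109) = -1  (since 109 mod 8 = 5)
  pull out 2: (2/109) = -1  (since 109 mod 8 = 5)
  reciprocity: (3/109) -> +(109/3)
  reduce: (1/3)
  (1/3) = 1
Product of signs = -1
(109/859) = -1

-1


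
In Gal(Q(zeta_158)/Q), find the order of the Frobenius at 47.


The Frobenius at p in Gal(Q(zeta_n)/Q) = (Z/nZ)* is the class of p, so its order is ord_158(47), the smallest k >= 1 with 47^k = 1 mod 158.
n = 158 = 2 * 79, phi(158) = 78; the order divides phi(n).
Divisors of 78: 1, 2, 3, 6, 13, 26, 39, 78
Repeated squaring mod 158: 47^1 = 47, 47^2 = 155, 47^4 = 9, 47^8 = 81, 47^16 = 83, 47^32 = 95, 47^64 = 19
Test divisors in increasing order:
  k=1: 47^1 = 47 mod 158
  k=2: 47^2 = 155 mod 158
  k=3: 47^3 = 155 * 47 = 17 mod 158
  k=6: 47^6 = 9 * 155 = 131 mod 158
  k=13: 47^13 = 81 * 9 * 47 = 135 mod 158
  k=26: 47^26 = 83 * 81 * 155 = 55 mod 158
  k=39: 47^39 = 95 * 9 * 155 * 47 = 157 mod 158
  k=78: 47^78 = 19 * 81 * 9 * 155 = 1 mod 158  <- first divisor giving 1
Order = 78

78


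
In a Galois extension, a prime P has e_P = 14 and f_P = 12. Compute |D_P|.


|D_P| = e * f
= 14 * 12
= 168

168


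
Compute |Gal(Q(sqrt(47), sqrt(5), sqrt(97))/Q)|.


The 3 square roots of distinct primes are multiplicatively independent over Q,
so [K:Q] = 2^3 and Gal(K/Q) is isomorphic to (Z/2Z)^3.
|Gal| = 2^3 = 8

8


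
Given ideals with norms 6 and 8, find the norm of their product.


N(IJ) = N(I) * N(J)
= 6 * 8
= 48

48


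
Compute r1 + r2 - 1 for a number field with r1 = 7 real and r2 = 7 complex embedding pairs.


By Dirichlet's unit theorem:
rank = r1 + r2 - 1
= 7 + 7 - 1
= 13

13


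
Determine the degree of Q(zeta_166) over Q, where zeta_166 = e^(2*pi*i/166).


The degree equals Euler's totient phi(166).
166 = 2 * 83
phi(166) = 82

82


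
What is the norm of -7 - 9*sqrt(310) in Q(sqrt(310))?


N(a + b*sqrt(d)) = a^2 - d*b^2
= (-7)^2 - (310)*(-9)^2
= 49 - 25110
= -25061

-25061


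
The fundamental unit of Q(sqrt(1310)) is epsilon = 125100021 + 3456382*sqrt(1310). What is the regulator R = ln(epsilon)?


epsilon = 125100021 + 3456382*sqrt(1310)
= 2.5020e+08
R = ln(2.5020e+08)
= 19.3378

19.3378


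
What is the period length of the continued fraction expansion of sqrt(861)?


Run the CF algorithm for sqrt(861).
a_0 = floor(sqrt(861)) = 29; set m_0=0, q_0=1.
Recurrence: m' = q*a - m,  q' = (d - m'^2)/q,  a' = floor((a_0 + m')/q').
  step 1: m=29, q=20, a=2
  step 2: m=11, q=37, a=1
  step 3: m=26, q=5, a=11
  step 4: m=29, q=4, a=14
  step 5: m=27, q=33, a=1
  step 6: m=6, q=25, a=1
  step 7: m=19, q=20, a=2
  step 8: m=21, q=21, a=2
  step 9: m=21, q=20, a=2
  step 10: m=19, q=25, a=1
  step 11: m=6, q=33, a=1
  step 12: m=27, q=4, a=14
  step 13: m=29, q=5, a=11
  step 14: m=26, q=37, a=1
  step 15: m=11, q=20, a=2
  step 16: m=29, q=1, a=58
a_16 = 2*a_0 = 58, so the period closes here.
sqrt(861) = [29; 2, 1, 11, 14, 1, 1, 2, 2, 2, 1, 1, 14, 11, 1, 2, 58]
Period length = 16

16


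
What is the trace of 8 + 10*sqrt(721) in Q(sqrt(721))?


Tr(a + b*sqrt(d)) = (a + b*sqrt(d)) + (a - b*sqrt(d)) = 2a
= 2 * (8)
= 16

16


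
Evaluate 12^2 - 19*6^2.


x^2 - d*y^2
= 12^2 - 19*6^2
= 144 - 684
= -540

-540


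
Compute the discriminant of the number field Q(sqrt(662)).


For K = Q(sqrt(d)) with d squarefree: disc(K) = d if d = 1 mod 4, and disc(K) = 4d if d = 2 or 3 mod 4.
Here d = 662, and d mod 4 = 2.
d = 2 mod 4, not 1 (O_K = Z[sqrt(d)]), so disc(K) = 4d = 4 * (662) = 2648

2648


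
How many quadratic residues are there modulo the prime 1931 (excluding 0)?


For prime p, the number of non-zero quadratic residues is (p-1)/2.
= (1931-1)/2
= 965

965


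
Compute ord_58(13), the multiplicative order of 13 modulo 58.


We want ord_58(13), the smallest k >= 1 with 13^k = 1 mod 58.
n = 58 = 2 * 29, phi(58) = 28; the order divides phi(n).
Divisors of 28: 1, 2, 4, 7, 14, 28
Repeated squaring mod 58: 13^1 = 13, 13^2 = 53, 13^4 = 25, 13^8 = 45, 13^16 = 53
Test divisors in increasing order:
  k=1: 13^1 = 13 mod 58
  k=2: 13^2 = 53 mod 58
  k=4: 13^4 = 25 mod 58
  k=7: 13^7 = 25 * 53 * 13 = 57 mod 58
  k=14: 13^14 = 45 * 25 * 53 = 1 mod 58  <- first divisor giving 1
Order = 14

14


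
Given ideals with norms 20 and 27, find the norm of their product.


N(IJ) = N(I) * N(J)
= 20 * 27
= 540

540


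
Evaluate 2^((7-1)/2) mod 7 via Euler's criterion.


p = 7 is prime and the exponent is (p-1)/2 = 3, so by Euler's criterion 2^3 = (2/7) = +1 or -1 mod 7.
Compute by square-and-multiply:
  3 = 2 + 1 (binary 11)
  Repeated squaring mod 7: 2^1 = 2, 2^2 = 4
  2^3 = 2^2 * 2^1 = 4 * 2 mod 7
    4 * 2 = 8 = 1 mod 7
  2^3 = 1 mod 7
Result 1: 2 is a quadratic residue mod 7.
2^3 mod 7 = 1

1


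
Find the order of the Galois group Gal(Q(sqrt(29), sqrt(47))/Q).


The 2 square roots of distinct primes are multiplicatively independent over Q,
so [K:Q] = 2^2 and Gal(K/Q) is isomorphic to (Z/2Z)^2.
|Gal| = 2^2 = 4

4


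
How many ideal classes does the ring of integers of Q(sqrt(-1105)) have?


K = Q(sqrt(-1105)). d mod 4 = 3, so D = disc(K) = 4d = -4420
h(K) equals the number of primitive reduced positive-definite forms (a, b, c) = a*x^2 + b*x*y + c*y^2 with b^2 - 4ac = D,
where reduced means |b| <= a <= c, with b >= 0 whenever |b| = a or a = c, and primitive means gcd(a, b, c) = 1.
Reduced forces 3a^2 <= |D| = 4420, so 1 <= a <= 38; b must have the parity of D, and c = (b^2 - D)/(4a) must be an integer >= a.
Enumerate a = 1..38, b in [-a, a]:
  a=1: (1, 0, 1105)  [1]
  a=2: (2, 2, 553)  [1]
  a=3..4: none
  a=5: (5, 0, 221)  [1]
  a=6: none
  a=7: (7, -2, 158), (7, 2, 158)  [2]
  a=8..9: none
  a=10: (10, 10, 113)  [1]
  a=11..12: none
  a=13: (13, 0, 85)  [1]
  a=14: (14, -2, 79), (14, 2, 79)  [2]
  a=15..16: none
  a=17: (17, 0, 65)  [1]
  a=18: none
  a=19: (19, -8, 59), (19, 8, 59)  [2]
  a=20..25: none
  a=26: (26, 26, 49)  [1]
  a=27..33: none
  a=34: (34, 34, 41)  [1]
  a=35: (35, -30, 38), (35, 30, 38)  [2]
  a=36..38: none
Total reduced forms: 1 + 1 + 1 + 2 + 1 + 1 + 2 + 1 + 2 + 1 + 1 + 2 = 16
h = 16

16


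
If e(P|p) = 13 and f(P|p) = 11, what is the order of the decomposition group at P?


|D_P| = e * f
= 13 * 11
= 143

143


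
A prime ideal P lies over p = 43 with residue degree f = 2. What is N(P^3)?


N(P^a) = p^(a*f)
= 43^(3*2)
= 43^6
= 6321363049

6321363049


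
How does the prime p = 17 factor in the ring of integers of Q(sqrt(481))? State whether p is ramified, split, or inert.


K = Q(sqrt(481)). Since d mod 4 = 1, disc(K) = 481.
Check p | disc: 481 mod 17 = 5.
p does not divide disc. Compute Legendre symbol (d/p):
5^((17-1)/2) mod 17 = -1
(d/p) = -1, so p is inert: (p) stays prime with e=1, f=2, g=1.
Therefore p is inert.

inert


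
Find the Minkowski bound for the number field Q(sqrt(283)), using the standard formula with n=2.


d = 283, d mod 4 = 3, so disc(K) = 4d = 1132; |disc(K)| = 1132
Real quadratic field, so n = 2, s = r2 = 0, r1 = 2
M = (n!/n^n) * (4/pi)^s * sqrt(|disc(K)|) = (2!/2^2) * (4/pi)^0 * sqrt(1132)
= 0.5 * 1.000000 * 33.645208
= 16.8226

16.8226


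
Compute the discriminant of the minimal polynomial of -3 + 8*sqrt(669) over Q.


The element -3 + 8*sqrt(669) has minimal polynomial:
x^2 + 6*x - 42807
Discriminant = (6)^2 - 4*(-42807)
= 36 + 171228
= 171264

171264


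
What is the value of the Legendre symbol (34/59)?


p = 59 is prime, so compute (34/59) with the reciprocity algorithm (Jacobi-symbol steps: pull out 2s via (2/n), flip via reciprocity, reduce):
  pull out 2: (2/59) = -1  (since 59 mod 8 = 3)
  reciprocity: (17/59) -> +(59/17)
  reduce: (8/17)
  pull out 2: (2/17) = +1  (since 17 mod 8 = 1)
  pull out 2: (2/17) = +1  (since 17 mod 8 = 1)
  pull out 2: (2/17) = +1  (since 17 mod 8 = 1)
  (1/17) = 1
Product of signs = -1
(34/59) = -1

-1


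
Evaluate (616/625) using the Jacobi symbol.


Compute (616/625) via quadratic reciprocity:
  pull out 2: (2/625) = +1  (since 625 mod 8 = 1)
  pull out 2: (2/625) = +1  (since 625 mod 8 = 1)
  pull out 2: (2/625) = +1  (since 625 mod 8 = 1)
  reciprocity: (77/625) -> +(625/77)
  reduce: (9/77)
  reciprocity: (9/77) -> +(77/9)
  reduce: (5/9)
  reciprocity: (5/9) -> +(9/5)
  reduce: (4/5)
  pull out 2: (2/5) = -1  (since 5 mod 8 = 5)
  pull out 2: (2/5) = -1  (since 5 mod 8 = 5)
  (1/5) = 1
Product of signs = 1

1


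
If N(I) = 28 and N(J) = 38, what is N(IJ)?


N(IJ) = N(I) * N(J)
= 28 * 38
= 1064

1064


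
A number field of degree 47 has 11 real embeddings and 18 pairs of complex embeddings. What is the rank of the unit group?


By Dirichlet's unit theorem:
rank = r1 + r2 - 1
= 11 + 18 - 1
= 28

28


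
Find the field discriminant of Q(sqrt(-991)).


For K = Q(sqrt(d)) with d squarefree: disc(K) = d if d = 1 mod 4, and disc(K) = 4d if d = 2 or 3 mod 4.
Here d = -991, and d mod 4 = 1.
d = 1 mod 4 (O_K = Z[(1+sqrt(d))/2]), so disc(K) = d = -991

-991


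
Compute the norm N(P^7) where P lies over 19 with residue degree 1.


N(P^a) = p^(a*f)
= 19^(7*1)
= 19^7
= 893871739

893871739


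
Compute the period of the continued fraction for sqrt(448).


Run the CF algorithm for sqrt(448).
a_0 = floor(sqrt(448)) = 21; set m_0=0, q_0=1.
Recurrence: m' = q*a - m,  q' = (d - m'^2)/q,  a' = floor((a_0 + m')/q').
  step 1: m=21, q=7, a=6
  step 2: m=21, q=1, a=42
a_2 = 2*a_0 = 42, so the period closes here.
sqrt(448) = [21; 6, 42]
Period length = 2

2


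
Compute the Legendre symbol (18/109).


p = 109 is prime, so compute (18/109) with the reciprocity algorithm (Jacobi-symbol steps: pull out 2s via (2/n), flip via reciprocity, reduce):
  pull out 2: (2/109) = -1  (since 109 mod 8 = 5)
  reciprocity: (9/109) -> +(109/9)
  reduce: (1/9)
  (1/9) = 1
Product of signs = -1
(18/109) = -1

-1


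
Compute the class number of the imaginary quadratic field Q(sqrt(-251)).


K = Q(sqrt(-251)). d mod 4 = 1, so D = disc(K) = d = -251
h(K) equals the number of primitive reduced positive-definite forms (a, b, c) = a*x^2 + b*x*y + c*y^2 with b^2 - 4ac = D,
where reduced means |b| <= a <= c, with b >= 0 whenever |b| = a or a = c, and primitive means gcd(a, b, c) = 1.
Reduced forces 3a^2 <= |D| = 251, so 1 <= a <= 9; b must have the parity of D, and c = (b^2 - D)/(4a) must be an integer >= a.
Enumerate a = 1..9, b in [-a, a]:
  a=1: (1, 1, 63)  [1]
  a=2: none
  a=3: (3, -1, 21), (3, 1, 21)  [2]
  a=4: none
  a=5: (5, -3, 13), (5, 3, 13)  [2]
  a=6: none
  a=7: (7, -1, 9), (7, 1, 9)  [2]
  a=8..9: none
Total reduced forms: 1 + 2 + 2 + 2 = 7
h = 7

7


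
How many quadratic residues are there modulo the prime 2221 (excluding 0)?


For prime p, the number of non-zero quadratic residues is (p-1)/2.
= (2221-1)/2
= 1110

1110


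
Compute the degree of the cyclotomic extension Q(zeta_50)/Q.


The degree equals Euler's totient phi(50).
50 = 2 * 5^2
phi(50) = 20

20


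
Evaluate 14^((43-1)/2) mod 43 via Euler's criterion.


p = 43 is prime and the exponent is (p-1)/2 = 21, so by Euler's criterion 14^21 = (14/43) = +1 or -1 mod 43.
Compute by square-and-multiply:
  21 = 16 + 4 + 1 (binary 10101)
  Repeated squaring mod 43: 14^1 = 14, 14^2 = 24, 14^4 = 17, 14^8 = 31, 14^16 = 15
  14^21 = 14^16 * 14^4 * 14^1 = 15 * 17 * 14 mod 43
    15 * 17 = 255 = 40 mod 43
    40 * 14 = 560 = 1 mod 43
  14^21 = 1 mod 43
Result 1: 14 is a quadratic residue mod 43.
14^21 mod 43 = 1

1


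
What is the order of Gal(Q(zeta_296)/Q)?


|Gal(Q(zeta_296)/Q)| = phi(296)
= 144

144


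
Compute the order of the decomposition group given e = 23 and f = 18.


|D_P| = e * f
= 23 * 18
= 414

414


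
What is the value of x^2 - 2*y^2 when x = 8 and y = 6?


x^2 - d*y^2
= 8^2 - 2*6^2
= 64 - 72
= -8

-8


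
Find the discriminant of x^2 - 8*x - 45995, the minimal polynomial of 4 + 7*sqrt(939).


The element 4 + 7*sqrt(939) has minimal polynomial:
x^2 - 8*x - 45995
Discriminant = (-8)^2 - 4*(-45995)
= 64 + 183980
= 184044

184044


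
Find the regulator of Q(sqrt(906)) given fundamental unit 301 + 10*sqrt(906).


epsilon = 301 + 10*sqrt(906)
= 601.9983
R = ln(601.9983)
= 6.4003

6.4003


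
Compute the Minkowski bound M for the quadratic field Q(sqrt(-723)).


d = -723, d mod 4 = 1, so disc(K) = d = -723; |disc(K)| = 723
Imaginary quadratic field, so n = 2, s = r2 = 1, r1 = 0
M = (n!/n^n) * (4/pi)^s * sqrt(|disc(K)|) = (2!/2^2) * (4/pi)^1 * sqrt(723)
= 0.5 * 1.273240 * 26.888659
= 17.1179

17.1179


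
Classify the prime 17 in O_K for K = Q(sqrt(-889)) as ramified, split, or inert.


K = Q(sqrt(-889)). Since d mod 4 = 3, disc(K) = -3556.
Check p | disc: -3556 mod 17 = 14.
p does not divide disc. Compute Legendre symbol (d/p):
12^((17-1)/2) mod 17 = -1
(d/p) = -1, so p is inert: (p) stays prime with e=1, f=2, g=1.
Therefore p is inert.

inert


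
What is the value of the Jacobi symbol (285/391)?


Compute (285/391) via quadratic reciprocity:
  reciprocity: (285/391) -> +(391/285)
  reduce: (106/285)
  pull out 2: (2/285) = -1  (since 285 mod 8 = 5)
  reciprocity: (53/285) -> +(285/53)
  reduce: (20/53)
  pull out 2: (2/53) = -1  (since 53 mod 8 = 5)
  pull out 2: (2/53) = -1  (since 53 mod 8 = 5)
  reciprocity: (5/53) -> +(53/5)
  reduce: (3/5)
  reciprocity: (3/5) -> +(5/3)
  reduce: (2/3)
  pull out 2: (2/3) = -1  (since 3 mod 8 = 3)
  (1/3) = 1
Product of signs = 1

1


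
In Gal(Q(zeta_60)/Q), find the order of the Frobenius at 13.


The Frobenius at p in Gal(Q(zeta_n)/Q) = (Z/nZ)* is the class of p, so its order is ord_60(13), the smallest k >= 1 with 13^k = 1 mod 60.
n = 60 = 2^2 * 3 * 5, phi(60) = 16; the order divides phi(n).
Divisors of 16: 1, 2, 4, 8, 16
Repeated squaring mod 60: 13^1 = 13, 13^2 = 49, 13^4 = 1, 13^8 = 1, 13^16 = 1
Test divisors in increasing order:
  k=1: 13^1 = 13 mod 60
  k=2: 13^2 = 49 mod 60
  k=4: 13^4 = 1 mod 60  <- first divisor giving 1
Order = 4

4


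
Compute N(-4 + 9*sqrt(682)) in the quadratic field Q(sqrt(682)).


N(a + b*sqrt(d)) = a^2 - d*b^2
= (-4)^2 - (682)*(9)^2
= 16 - 55242
= -55226

-55226


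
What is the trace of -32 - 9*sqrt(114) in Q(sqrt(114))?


Tr(a + b*sqrt(d)) = (a + b*sqrt(d)) + (a - b*sqrt(d)) = 2a
= 2 * (-32)
= -64

-64


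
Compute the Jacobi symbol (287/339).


Compute (287/339) via quadratic reciprocity:
  reciprocity: (287/339) -> -(339/287)
  reduce: (52/287)
  pull out 2: (2/287) = +1  (since 287 mod 8 = 7)
  pull out 2: (2/287) = +1  (since 287 mod 8 = 7)
  reciprocity: (13/287) -> +(287/13)
  reduce: (1/13)
  (1/13) = 1
Product of signs = -1

-1


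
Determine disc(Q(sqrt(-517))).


For K = Q(sqrt(d)) with d squarefree: disc(K) = d if d = 1 mod 4, and disc(K) = 4d if d = 2 or 3 mod 4.
Here d = -517, and d mod 4 = 3.
d = 3 mod 4, not 1 (O_K = Z[sqrt(d)]), so disc(K) = 4d = 4 * (-517) = -2068

-2068


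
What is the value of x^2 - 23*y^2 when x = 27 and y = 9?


x^2 - d*y^2
= 27^2 - 23*9^2
= 729 - 1863
= -1134

-1134


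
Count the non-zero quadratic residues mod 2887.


For prime p, the number of non-zero quadratic residues is (p-1)/2.
= (2887-1)/2
= 1443

1443


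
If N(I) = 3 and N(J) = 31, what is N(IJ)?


N(IJ) = N(I) * N(J)
= 3 * 31
= 93

93


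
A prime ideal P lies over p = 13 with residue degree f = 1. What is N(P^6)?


N(P^a) = p^(a*f)
= 13^(6*1)
= 13^6
= 4826809

4826809


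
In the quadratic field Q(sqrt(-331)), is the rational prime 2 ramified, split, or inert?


K = Q(sqrt(-331)). Since d mod 4 = 1, disc(K) = -331.
Check p | disc: -331 mod 2 = 1.
p=2 does not divide disc (d is 1 mod 4). 2 splits iff d = 1 mod 8.
d mod 8 = 5, so (d/2) = -1.
(d/p) = -1, so p is inert: (p) stays prime with e=1, f=2, g=1.
Therefore p is inert.

inert


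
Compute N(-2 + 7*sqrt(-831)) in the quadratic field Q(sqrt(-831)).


N(a + b*sqrt(d)) = a^2 - d*b^2
= (-2)^2 - (-831)*(7)^2
= 4 + 40719
= 40723

40723


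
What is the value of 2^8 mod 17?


p = 17 is prime and the exponent is (p-1)/2 = 8, so by Euler's criterion 2^8 = (2/17) = +1 or -1 mod 17.
Compute by square-and-multiply:
  8 = 8 (binary 1000)
  Repeated squaring mod 17: 2^1 = 2, 2^2 = 4, 2^4 = 16, 2^8 = 1
  2^8 = 1 mod 17
Result 1: 2 is a quadratic residue mod 17.
2^8 mod 17 = 1

1


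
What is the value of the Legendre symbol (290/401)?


p = 401 is prime, so compute (290/401) with the reciprocity algorithm (Jacobi-symbol steps: pull out 2s via (2/n), flip via reciprocity, reduce):
  pull out 2: (2/401) = +1  (since 401 mod 8 = 1)
  reciprocity: (145/401) -> +(401/145)
  reduce: (111/145)
  reciprocity: (111/145) -> +(145/111)
  reduce: (34/111)
  pull out 2: (2/111) = +1  (since 111 mod 8 = 7)
  reciprocity: (17/111) -> +(111/17)
  reduce: (9/17)
  reciprocity: (9/17) -> +(17/9)
  reduce: (8/9)
  pull out 2: (2/9) = +1  (since 9 mod 8 = 1)
  pull out 2: (2/9) = +1  (since 9 mod 8 = 1)
  pull out 2: (2/9) = +1  (since 9 mod 8 = 1)
  (1/9) = 1
Product of signs = 1
(290/401) = 1

1


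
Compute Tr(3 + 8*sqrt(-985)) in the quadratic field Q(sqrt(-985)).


Tr(a + b*sqrt(d)) = (a + b*sqrt(d)) + (a - b*sqrt(d)) = 2a
= 2 * (3)
= 6

6


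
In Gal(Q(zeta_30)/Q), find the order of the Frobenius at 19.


The Frobenius at p in Gal(Q(zeta_n)/Q) = (Z/nZ)* is the class of p, so its order is ord_30(19), the smallest k >= 1 with 19^k = 1 mod 30.
n = 30 = 2 * 3 * 5, phi(30) = 8; the order divides phi(n).
Divisors of 8: 1, 2, 4, 8
Repeated squaring mod 30: 19^1 = 19, 19^2 = 1, 19^4 = 1, 19^8 = 1
Test divisors in increasing order:
  k=1: 19^1 = 19 mod 30
  k=2: 19^2 = 1 mod 30  <- first divisor giving 1
Order = 2

2


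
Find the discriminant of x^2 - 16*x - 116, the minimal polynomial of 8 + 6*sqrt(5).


The element 8 + 6*sqrt(5) has minimal polynomial:
x^2 - 16*x - 116
Discriminant = (-16)^2 - 4*(-116)
= 256 + 464
= 720

720


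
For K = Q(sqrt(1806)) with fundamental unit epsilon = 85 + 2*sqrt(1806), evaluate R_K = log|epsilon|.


epsilon = 85 + 2*sqrt(1806)
= 169.9941
R = ln(169.9941)
= 5.1358

5.1358


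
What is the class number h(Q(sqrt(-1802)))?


K = Q(sqrt(-1802)). d mod 4 = 2, so D = disc(K) = 4d = -7208
h(K) equals the number of primitive reduced positive-definite forms (a, b, c) = a*x^2 + b*x*y + c*y^2 with b^2 - 4ac = D,
where reduced means |b| <= a <= c, with b >= 0 whenever |b| = a or a = c, and primitive means gcd(a, b, c) = 1.
Reduced forces 3a^2 <= |D| = 7208, so 1 <= a <= 49; b must have the parity of D, and c = (b^2 - D)/(4a) must be an integer >= a.
Enumerate a = 1..49, b in [-a, a]:
  a=1: (1, 0, 1802)  [1]
  a=2: (2, 0, 901)  [1]
  a=3: (3, -2, 601), (3, 2, 601)  [2]
  a=4..5: none
  a=6: (6, -4, 301), (6, 4, 301)  [2]
  a=7: (7, -4, 258), (7, 4, 258)  [2]
  a=8: none
  a=9: (9, -8, 202), (9, 8, 202)  [2]
  a=10..13: none
  a=14: (14, -4, 129), (14, 4, 129)  [2]
  a=15..16: none
  a=17: (17, 0, 106)  [1]
  a=18: (18, -8, 101), (18, 8, 101)  [2]
  a=19..20: none
  a=21: (21, -10, 87), (21, -4, 86), (21, 4, 86), (21, 10, 87)  [4]
  a=22..26: none
  a=27: (27, -26, 73), (27, 26, 73)  [2]
  a=28: none
  a=29: (29, -10, 63), (29, 10, 63)  [2]
  a=30..33: none
  a=34: (34, 0, 53)  [1]
  a=35..36: none
  a=37: (37, -28, 54), (37, 28, 54)  [2]
  a=38..40: none
  a=41: (41, -34, 51), (41, 34, 51)  [2]
  a=42: (42, -32, 49), (42, -4, 43), (42, 4, 43), (42, 32, 49)  [4]
  a=43..49: none
Total reduced forms: 1 + 1 + 2 + 2 + 2 + 2 + 2 + 1 + 2 + 4 + 2 + 2 + 1 + 2 + 2 + 4 = 32
h = 32

32


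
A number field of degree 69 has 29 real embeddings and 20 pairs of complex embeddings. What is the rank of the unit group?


By Dirichlet's unit theorem:
rank = r1 + r2 - 1
= 29 + 20 - 1
= 48

48


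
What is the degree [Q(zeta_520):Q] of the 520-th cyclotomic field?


The degree equals Euler's totient phi(520).
520 = 2^3 * 5 * 13
phi(520) = 192

192


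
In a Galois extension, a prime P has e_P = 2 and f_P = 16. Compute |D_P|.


|D_P| = e * f
= 2 * 16
= 32

32


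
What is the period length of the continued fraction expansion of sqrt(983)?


Run the CF algorithm for sqrt(983).
a_0 = floor(sqrt(983)) = 31; set m_0=0, q_0=1.
Recurrence: m' = q*a - m,  q' = (d - m'^2)/q,  a' = floor((a_0 + m')/q').
  step 1: m=31, q=22, a=2
  step 2: m=13, q=37, a=1
  step 3: m=24, q=11, a=5
  step 4: m=31, q=2, a=31
  step 5: m=31, q=11, a=5
  step 6: m=24, q=37, a=1
  step 7: m=13, q=22, a=2
  step 8: m=31, q=1, a=62
a_8 = 2*a_0 = 62, so the period closes here.
sqrt(983) = [31; 2, 1, 5, 31, 5, 1, 2, 62]
Period length = 8

8


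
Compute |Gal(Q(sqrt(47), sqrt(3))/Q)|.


The 2 square roots of distinct primes are multiplicatively independent over Q,
so [K:Q] = 2^2 and Gal(K/Q) is isomorphic to (Z/2Z)^2.
|Gal| = 2^2 = 4

4


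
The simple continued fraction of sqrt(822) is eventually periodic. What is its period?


Run the CF algorithm for sqrt(822).
a_0 = floor(sqrt(822)) = 28; set m_0=0, q_0=1.
Recurrence: m' = q*a - m,  q' = (d - m'^2)/q,  a' = floor((a_0 + m')/q').
  step 1: m=28, q=38, a=1
  step 2: m=10, q=19, a=2
  step 3: m=28, q=2, a=28
  step 4: m=28, q=19, a=2
  step 5: m=10, q=38, a=1
  step 6: m=28, q=1, a=56
a_6 = 2*a_0 = 56, so the period closes here.
sqrt(822) = [28; 1, 2, 28, 2, 1, 56]
Period length = 6

6


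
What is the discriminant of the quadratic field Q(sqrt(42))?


For K = Q(sqrt(d)) with d squarefree: disc(K) = d if d = 1 mod 4, and disc(K) = 4d if d = 2 or 3 mod 4.
Here d = 42, and d mod 4 = 2.
d = 2 mod 4, not 1 (O_K = Z[sqrt(d)]), so disc(K) = 4d = 4 * (42) = 168

168


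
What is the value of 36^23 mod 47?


p = 47 is prime and the exponent is (p-1)/2 = 23, so by Euler's criterion 36^23 = (36/47) = +1 or -1 mod 47.
Compute by square-and-multiply:
  23 = 16 + 4 + 2 + 1 (binary 10111)
  Repeated squaring mod 47: 36^1 = 36, 36^2 = 27, 36^4 = 24, 36^8 = 12, 36^16 = 3
  36^23 = 36^16 * 36^4 * 36^2 * 36^1 = 3 * 24 * 27 * 36 mod 47
    3 * 24 = 72 = 25 mod 47
    25 * 27 = 675 = 17 mod 47
    17 * 36 = 612 = 1 mod 47
  36^23 = 1 mod 47
Result 1: 36 is a quadratic residue mod 47.
36^23 mod 47 = 1

1


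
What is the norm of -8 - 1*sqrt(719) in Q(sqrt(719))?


N(a + b*sqrt(d)) = a^2 - d*b^2
= (-8)^2 - (719)*(-1)^2
= 64 - 719
= -655

-655


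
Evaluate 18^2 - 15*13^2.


x^2 - d*y^2
= 18^2 - 15*13^2
= 324 - 2535
= -2211

-2211


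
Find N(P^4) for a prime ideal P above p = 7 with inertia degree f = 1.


N(P^a) = p^(a*f)
= 7^(4*1)
= 7^4
= 2401

2401


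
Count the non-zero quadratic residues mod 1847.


For prime p, the number of non-zero quadratic residues is (p-1)/2.
= (1847-1)/2
= 923

923


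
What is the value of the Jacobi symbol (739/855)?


Compute (739/855) via quadratic reciprocity:
  reciprocity: (739/855) -> -(855/739)
  reduce: (116/739)
  pull out 2: (2/739) = -1  (since 739 mod 8 = 3)
  pull out 2: (2/739) = -1  (since 739 mod 8 = 3)
  reciprocity: (29/739) -> +(739/29)
  reduce: (14/29)
  pull out 2: (2/29) = -1  (since 29 mod 8 = 5)
  reciprocity: (7/29) -> +(29/7)
  reduce: (1/7)
  (1/7) = 1
Product of signs = 1

1


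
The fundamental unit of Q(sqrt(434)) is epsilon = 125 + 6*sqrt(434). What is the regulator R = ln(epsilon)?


epsilon = 125 + 6*sqrt(434)
= 249.9960
R = ln(249.9960)
= 5.5214

5.5214


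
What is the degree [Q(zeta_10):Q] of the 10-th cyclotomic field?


The degree equals Euler's totient phi(10).
10 = 2 * 5
phi(10) = 4

4


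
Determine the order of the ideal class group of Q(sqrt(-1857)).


K = Q(sqrt(-1857)). d mod 4 = 3, so D = disc(K) = 4d = -7428
h(K) equals the number of primitive reduced positive-definite forms (a, b, c) = a*x^2 + b*x*y + c*y^2 with b^2 - 4ac = D,
where reduced means |b| <= a <= c, with b >= 0 whenever |b| = a or a = c, and primitive means gcd(a, b, c) = 1.
Reduced forces 3a^2 <= |D| = 7428, so 1 <= a <= 49; b must have the parity of D, and c = (b^2 - D)/(4a) must be an integer >= a.
Enumerate a = 1..49, b in [-a, a]:
  a=1: (1, 0, 1857)  [1]
  a=2: (2, 2, 929)  [1]
  a=3: (3, 0, 619)  [1]
  a=4..5: none
  a=6: (6, 6, 311)  [1]
  a=7..16: none
  a=17: (17, -16, 113), (17, 16, 113)  [2]
  a=18: none
  a=19: (19, -18, 102), (19, 18, 102)  [2]
  a=20..22: none
  a=23: (23, -22, 86), (23, 22, 86)  [2]
  a=24..28: none
  a=29: (29, -24, 69), (29, 24, 69)  [2]
  a=30..33: none
  a=34: (34, -18, 57), (34, 18, 57)  [2]
  a=35..36: none
  a=37: (37, -34, 58), (37, 34, 58)  [2]
  a=38: (38, -18, 51), (38, 18, 51)  [2]
  a=39..42: none
  a=43: (43, -22, 46), (43, 22, 46)  [2]
  a=44..49: none
Total reduced forms: 1 + 1 + 1 + 1 + 2 + 2 + 2 + 2 + 2 + 2 + 2 + 2 = 20
h = 20

20


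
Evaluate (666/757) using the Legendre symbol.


p = 757 is prime, so compute (666/757) with the reciprocity algorithm (Jacobi-symbol steps: pull out 2s via (2/n), flip via reciprocity, reduce):
  pull out 2: (2/757) = -1  (since 757 mod 8 = 5)
  reciprocity: (333/757) -> +(757/333)
  reduce: (91/333)
  reciprocity: (91/333) -> +(333/91)
  reduce: (60/91)
  pull out 2: (2/91) = -1  (since 91 mod 8 = 3)
  pull out 2: (2/91) = -1  (since 91 mod 8 = 3)
  reciprocity: (15/91) -> -(91/15)
  reduce: (1/15)
  (1/15) = 1
Product of signs = 1
(666/757) = 1

1


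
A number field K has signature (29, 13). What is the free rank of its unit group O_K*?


By Dirichlet's unit theorem:
rank = r1 + r2 - 1
= 29 + 13 - 1
= 41

41


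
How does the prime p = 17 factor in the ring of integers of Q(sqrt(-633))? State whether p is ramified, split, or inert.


K = Q(sqrt(-633)). Since d mod 4 = 3, disc(K) = -2532.
Check p | disc: -2532 mod 17 = 1.
p does not divide disc. Compute Legendre symbol (d/p):
13^((17-1)/2) mod 17 = 1
(d/p) = 1, so p splits: (p) = P*P' with e=1, f=1, g=2.
Therefore p is split.

split


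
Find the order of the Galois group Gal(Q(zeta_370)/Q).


|Gal(Q(zeta_370)/Q)| = phi(370)
= 144

144


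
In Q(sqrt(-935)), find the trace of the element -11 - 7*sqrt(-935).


Tr(a + b*sqrt(d)) = (a + b*sqrt(d)) + (a - b*sqrt(d)) = 2a
= 2 * (-11)
= -22

-22


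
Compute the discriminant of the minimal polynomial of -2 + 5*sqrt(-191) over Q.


The element -2 + 5*sqrt(-191) has minimal polynomial:
x^2 + 4*x + 4779
Discriminant = (4)^2 - 4*(4779)
= 16 - 19116
= -19100

-19100


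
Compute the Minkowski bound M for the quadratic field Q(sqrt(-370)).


d = -370, d mod 4 = 2, so disc(K) = 4d = -1480; |disc(K)| = 1480
Imaginary quadratic field, so n = 2, s = r2 = 1, r1 = 0
M = (n!/n^n) * (4/pi)^s * sqrt(|disc(K)|) = (2!/2^2) * (4/pi)^1 * sqrt(1480)
= 0.5 * 1.273240 * 38.470768
= 24.4913

24.4913


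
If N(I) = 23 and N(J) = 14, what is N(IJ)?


N(IJ) = N(I) * N(J)
= 23 * 14
= 322

322


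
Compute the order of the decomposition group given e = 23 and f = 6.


|D_P| = e * f
= 23 * 6
= 138

138


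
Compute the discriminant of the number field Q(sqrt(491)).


For K = Q(sqrt(d)) with d squarefree: disc(K) = d if d = 1 mod 4, and disc(K) = 4d if d = 2 or 3 mod 4.
Here d = 491, and d mod 4 = 3.
d = 3 mod 4, not 1 (O_K = Z[sqrt(d)]), so disc(K) = 4d = 4 * (491) = 1964

1964


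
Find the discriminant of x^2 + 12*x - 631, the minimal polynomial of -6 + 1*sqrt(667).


The element -6 + 1*sqrt(667) has minimal polynomial:
x^2 + 12*x - 631
Discriminant = (12)^2 - 4*(-631)
= 144 + 2524
= 2668

2668


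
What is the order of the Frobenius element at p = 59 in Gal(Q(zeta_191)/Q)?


The Frobenius at p in Gal(Q(zeta_n)/Q) = (Z/nZ)* is the class of p, so its order is ord_191(59), the smallest k >= 1 with 59^k = 1 mod 191.
n = 191 = 191, phi(191) = 190; the order divides phi(n).
Divisors of 190: 1, 2, 5, 10, 19, 38, 95, 190
Repeated squaring mod 191: 59^1 = 59, 59^2 = 43, 59^4 = 130, 59^8 = 92, 59^16 = 60, 59^32 = 162, 59^64 = 77, 59^128 = 8
Test divisors in increasing order:
  k=1: 59^1 = 59 mod 191
  k=2: 59^2 = 43 mod 191
  k=5: 59^5 = 130 * 59 = 30 mod 191
  k=10: 59^10 = 92 * 43 = 136 mod 191
  k=19: 59^19 = 60 * 43 * 59 = 184 mod 191
  k=38: 59^38 = 162 * 130 * 43 = 49 mod 191
  k=95: 59^95 = 77 * 60 * 92 * 130 * 43 * 59 = 1 mod 191  <- first divisor giving 1
Order = 95

95


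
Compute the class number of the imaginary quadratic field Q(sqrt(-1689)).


K = Q(sqrt(-1689)). d mod 4 = 3, so D = disc(K) = 4d = -6756
h(K) equals the number of primitive reduced positive-definite forms (a, b, c) = a*x^2 + b*x*y + c*y^2 with b^2 - 4ac = D,
where reduced means |b| <= a <= c, with b >= 0 whenever |b| = a or a = c, and primitive means gcd(a, b, c) = 1.
Reduced forces 3a^2 <= |D| = 6756, so 1 <= a <= 47; b must have the parity of D, and c = (b^2 - D)/(4a) must be an integer >= a.
Enumerate a = 1..47, b in [-a, a]:
  a=1: (1, 0, 1689)  [1]
  a=2: (2, 2, 845)  [1]
  a=3: (3, 0, 563)  [1]
  a=4: none
  a=5: (5, -2, 338), (5, 2, 338)  [2]
  a=6: (6, 6, 283)  [1]
  a=7..9: none
  a=10: (10, -2, 169), (10, 2, 169)  [2]
  a=11: (11, -8, 155), (11, 8, 155)  [2]
  a=12: none
  a=13: (13, -2, 130), (13, 2, 130)  [2]
  a=14: none
  a=15: (15, -12, 115), (15, 12, 115)  [2]
  a=16..21: none
  a=22: (22, -14, 79), (22, 14, 79)  [2]
  a=23: (23, -12, 75), (23, 12, 75)  [2]
  a=24: none
  a=25: (25, -12, 69), (25, 12, 69)  [2]
  a=26: (26, -2, 65), (26, 2, 65)  [2]
  a=27..28: none
  a=29: (29, -28, 65), (29, 28, 65)  [2]
  a=30: (30, -18, 59), (30, 18, 59)  [2]
  a=31: (31, -8, 55), (31, 8, 55)  [2]
  a=32: none
  a=33: (33, -30, 58), (33, 30, 58)  [2]
  a=34..38: none
  a=39: (39, -24, 47), (39, 24, 47)  [2]
  a=40: none
  a=41: (41, -38, 50), (41, 38, 50)  [2]
  a=42: none
  a=43: (43, -34, 46), (43, 34, 46)  [2]
  a=44..47: none
Total reduced forms: 1 + 1 + 1 + 2 + 1 + 2 + 2 + 2 + 2 + 2 + 2 + 2 + 2 + 2 + 2 + 2 + 2 + 2 + 2 + 2 = 36
h = 36

36


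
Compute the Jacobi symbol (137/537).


Compute (137/537) via quadratic reciprocity:
  reciprocity: (137/537) -> +(537/137)
  reduce: (126/137)
  pull out 2: (2/137) = +1  (since 137 mod 8 = 1)
  reciprocity: (63/137) -> +(137/63)
  reduce: (11/63)
  reciprocity: (11/63) -> -(63/11)
  reduce: (8/11)
  pull out 2: (2/11) = -1  (since 11 mod 8 = 3)
  pull out 2: (2/11) = -1  (since 11 mod 8 = 3)
  pull out 2: (2/11) = -1  (since 11 mod 8 = 3)
  (1/11) = 1
Product of signs = 1

1


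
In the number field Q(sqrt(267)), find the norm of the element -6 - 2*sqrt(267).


N(a + b*sqrt(d)) = a^2 - d*b^2
= (-6)^2 - (267)*(-2)^2
= 36 - 1068
= -1032

-1032


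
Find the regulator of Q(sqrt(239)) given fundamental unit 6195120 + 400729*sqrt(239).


epsilon = 6195120 + 400729*sqrt(239)
= 1.2390e+07
R = ln(1.2390e+07)
= 16.3324

16.3324


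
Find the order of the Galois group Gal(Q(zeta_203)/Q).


|Gal(Q(zeta_203)/Q)| = phi(203)
= 168

168


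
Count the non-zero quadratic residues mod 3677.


For prime p, the number of non-zero quadratic residues is (p-1)/2.
= (3677-1)/2
= 1838

1838


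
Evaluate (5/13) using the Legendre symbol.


p = 13 is prime, so compute (5/13) with the reciprocity algorithm (Jacobi-symbol steps: pull out 2s via (2/n), flip via reciprocity, reduce):
  reciprocity: (5/13) -> +(13/5)
  reduce: (3/5)
  reciprocity: (3/5) -> +(5/3)
  reduce: (2/3)
  pull out 2: (2/3) = -1  (since 3 mod 8 = 3)
  (1/3) = 1
Product of signs = -1
(5/13) = -1

-1


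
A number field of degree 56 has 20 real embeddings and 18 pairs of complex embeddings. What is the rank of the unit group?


By Dirichlet's unit theorem:
rank = r1 + r2 - 1
= 20 + 18 - 1
= 37

37


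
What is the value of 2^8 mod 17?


p = 17 is prime and the exponent is (p-1)/2 = 8, so by Euler's criterion 2^8 = (2/17) = +1 or -1 mod 17.
Compute by square-and-multiply:
  8 = 8 (binary 1000)
  Repeated squaring mod 17: 2^1 = 2, 2^2 = 4, 2^4 = 16, 2^8 = 1
  2^8 = 1 mod 17
Result 1: 2 is a quadratic residue mod 17.
2^8 mod 17 = 1

1


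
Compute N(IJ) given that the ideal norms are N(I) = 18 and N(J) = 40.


N(IJ) = N(I) * N(J)
= 18 * 40
= 720

720


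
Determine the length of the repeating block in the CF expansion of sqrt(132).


Run the CF algorithm for sqrt(132).
a_0 = floor(sqrt(132)) = 11; set m_0=0, q_0=1.
Recurrence: m' = q*a - m,  q' = (d - m'^2)/q,  a' = floor((a_0 + m')/q').
  step 1: m=11, q=11, a=2
  step 2: m=11, q=1, a=22
a_2 = 2*a_0 = 22, so the period closes here.
sqrt(132) = [11; 2, 22]
Period length = 2

2


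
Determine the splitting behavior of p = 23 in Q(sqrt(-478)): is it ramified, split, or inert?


K = Q(sqrt(-478)). Since d mod 4 = 2, disc(K) = -1912.
Check p | disc: -1912 mod 23 = 20.
p does not divide disc. Compute Legendre symbol (d/p):
5^((23-1)/2) mod 23 = -1
(d/p) = -1, so p is inert: (p) stays prime with e=1, f=2, g=1.
Therefore p is inert.

inert


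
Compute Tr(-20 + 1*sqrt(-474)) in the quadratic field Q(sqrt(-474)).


Tr(a + b*sqrt(d)) = (a + b*sqrt(d)) + (a - b*sqrt(d)) = 2a
= 2 * (-20)
= -40

-40


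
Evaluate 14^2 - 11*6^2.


x^2 - d*y^2
= 14^2 - 11*6^2
= 196 - 396
= -200

-200


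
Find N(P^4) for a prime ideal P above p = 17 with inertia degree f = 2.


N(P^a) = p^(a*f)
= 17^(4*2)
= 17^8
= 6975757441

6975757441


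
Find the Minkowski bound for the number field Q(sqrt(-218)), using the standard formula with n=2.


d = -218, d mod 4 = 2, so disc(K) = 4d = -872; |disc(K)| = 872
Imaginary quadratic field, so n = 2, s = r2 = 1, r1 = 0
M = (n!/n^n) * (4/pi)^s * sqrt(|disc(K)|) = (2!/2^2) * (4/pi)^1 * sqrt(872)
= 0.5 * 1.273240 * 29.529646
= 18.7992

18.7992


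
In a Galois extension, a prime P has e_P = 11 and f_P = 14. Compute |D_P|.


|D_P| = e * f
= 11 * 14
= 154

154


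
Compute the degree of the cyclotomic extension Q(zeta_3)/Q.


The degree equals Euler's totient phi(3).
3 = 3
phi(3) = 2

2


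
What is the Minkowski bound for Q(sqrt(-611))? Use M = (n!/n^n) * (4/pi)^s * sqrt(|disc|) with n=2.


d = -611, d mod 4 = 1, so disc(K) = d = -611; |disc(K)| = 611
Imaginary quadratic field, so n = 2, s = r2 = 1, r1 = 0
M = (n!/n^n) * (4/pi)^s * sqrt(|disc(K)|) = (2!/2^2) * (4/pi)^1 * sqrt(611)
= 0.5 * 1.273240 * 24.718414
= 15.7362

15.7362


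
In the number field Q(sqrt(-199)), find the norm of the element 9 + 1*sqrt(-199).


N(a + b*sqrt(d)) = a^2 - d*b^2
= (9)^2 - (-199)*(1)^2
= 81 + 199
= 280

280


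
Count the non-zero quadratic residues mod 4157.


For prime p, the number of non-zero quadratic residues is (p-1)/2.
= (4157-1)/2
= 2078

2078


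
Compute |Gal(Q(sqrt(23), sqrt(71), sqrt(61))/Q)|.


The 3 square roots of distinct primes are multiplicatively independent over Q,
so [K:Q] = 2^3 and Gal(K/Q) is isomorphic to (Z/2Z)^3.
|Gal| = 2^3 = 8

8


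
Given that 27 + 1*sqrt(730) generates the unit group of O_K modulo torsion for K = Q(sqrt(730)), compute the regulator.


epsilon = 27 + 1*sqrt(730)
= 54.0185
R = ln(54.0185)
= 3.9893

3.9893


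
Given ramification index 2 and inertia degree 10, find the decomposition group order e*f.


|D_P| = e * f
= 2 * 10
= 20

20


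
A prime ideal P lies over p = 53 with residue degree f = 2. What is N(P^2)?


N(P^a) = p^(a*f)
= 53^(2*2)
= 53^4
= 7890481

7890481


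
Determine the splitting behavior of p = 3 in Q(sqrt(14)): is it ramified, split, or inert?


K = Q(sqrt(14)). Since d mod 4 = 2, disc(K) = 56.
Check p | disc: 56 mod 3 = 2.
p does not divide disc. Compute Legendre symbol (d/p):
2^((3-1)/2) mod 3 = -1
(d/p) = -1, so p is inert: (p) stays prime with e=1, f=2, g=1.
Therefore p is inert.

inert


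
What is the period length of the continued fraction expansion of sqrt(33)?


Run the CF algorithm for sqrt(33).
a_0 = floor(sqrt(33)) = 5; set m_0=0, q_0=1.
Recurrence: m' = q*a - m,  q' = (d - m'^2)/q,  a' = floor((a_0 + m')/q').
  step 1: m=5, q=8, a=1
  step 2: m=3, q=3, a=2
  step 3: m=3, q=8, a=1
  step 4: m=5, q=1, a=10
a_4 = 2*a_0 = 10, so the period closes here.
sqrt(33) = [5; 1, 2, 1, 10]
Period length = 4

4


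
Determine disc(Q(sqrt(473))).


For K = Q(sqrt(d)) with d squarefree: disc(K) = d if d = 1 mod 4, and disc(K) = 4d if d = 2 or 3 mod 4.
Here d = 473, and d mod 4 = 1.
d = 1 mod 4 (O_K = Z[(1+sqrt(d))/2]), so disc(K) = d = 473

473


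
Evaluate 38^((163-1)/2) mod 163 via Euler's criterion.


p = 163 is prime and the exponent is (p-1)/2 = 81, so by Euler's criterion 38^81 = (38/163) = +1 or -1 mod 163.
Compute by square-and-multiply:
  81 = 64 + 16 + 1 (binary 1010001)
  Repeated squaring mod 163: 38^1 = 38, 38^2 = 140, 38^4 = 40, 38^8 = 133, 38^16 = 85, 38^32 = 53, 38^64 = 38
  38^81 = 38^64 * 38^16 * 38^1 = 38 * 85 * 38 mod 163
    38 * 85 = 3230 = 133 mod 163
    133 * 38 = 5054 = 1 mod 163
  38^81 = 1 mod 163
Result 1: 38 is a quadratic residue mod 163.
38^81 mod 163 = 1

1


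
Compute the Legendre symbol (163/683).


p = 683 is prime, so compute (163/683) with the reciprocity algorithm (Jacobi-symbol steps: pull out 2s via (2/n), flip via reciprocity, reduce):
  reciprocity: (163/683) -> -(683/163)
  reduce: (31/163)
  reciprocity: (31/163) -> -(163/31)
  reduce: (8/31)
  pull out 2: (2/31) = +1  (since 31 mod 8 = 7)
  pull out 2: (2/31) = +1  (since 31 mod 8 = 7)
  pull out 2: (2/31) = +1  (since 31 mod 8 = 7)
  (1/31) = 1
Product of signs = 1
(163/683) = 1

1


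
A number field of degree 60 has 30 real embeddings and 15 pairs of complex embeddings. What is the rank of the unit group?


By Dirichlet's unit theorem:
rank = r1 + r2 - 1
= 30 + 15 - 1
= 44

44


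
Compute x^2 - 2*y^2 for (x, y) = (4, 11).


x^2 - d*y^2
= 4^2 - 2*11^2
= 16 - 242
= -226

-226


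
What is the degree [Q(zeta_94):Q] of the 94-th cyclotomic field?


The degree equals Euler's totient phi(94).
94 = 2 * 47
phi(94) = 46

46


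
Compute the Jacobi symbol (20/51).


Compute (20/51) via quadratic reciprocity:
  pull out 2: (2/51) = -1  (since 51 mod 8 = 3)
  pull out 2: (2/51) = -1  (since 51 mod 8 = 3)
  reciprocity: (5/51) -> +(51/5)
  reduce: (1/5)
  (1/5) = 1
Product of signs = 1

1


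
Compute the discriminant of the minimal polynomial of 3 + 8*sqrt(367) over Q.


The element 3 + 8*sqrt(367) has minimal polynomial:
x^2 - 6*x - 23479
Discriminant = (-6)^2 - 4*(-23479)
= 36 + 93916
= 93952

93952


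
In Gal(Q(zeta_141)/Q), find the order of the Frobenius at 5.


The Frobenius at p in Gal(Q(zeta_n)/Q) = (Z/nZ)* is the class of p, so its order is ord_141(5), the smallest k >= 1 with 5^k = 1 mod 141.
n = 141 = 3 * 47, phi(141) = 92; the order divides phi(n).
Divisors of 92: 1, 2, 4, 23, 46, 92
Repeated squaring mod 141: 5^1 = 5, 5^2 = 25, 5^4 = 61, 5^8 = 55, 5^16 = 64, 5^32 = 7, 5^64 = 49
Test divisors in increasing order:
  k=1: 5^1 = 5 mod 141
  k=2: 5^2 = 25 mod 141
  k=4: 5^4 = 61 mod 141
  k=23: 5^23 = 64 * 61 * 25 * 5 = 140 mod 141
  k=46: 5^46 = 7 * 55 * 61 * 25 = 1 mod 141  <- first divisor giving 1
Order = 46

46


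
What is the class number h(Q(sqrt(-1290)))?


K = Q(sqrt(-1290)). d mod 4 = 2, so D = disc(K) = 4d = -5160
h(K) equals the number of primitive reduced positive-definite forms (a, b, c) = a*x^2 + b*x*y + c*y^2 with b^2 - 4ac = D,
where reduced means |b| <= a <= c, with b >= 0 whenever |b| = a or a = c, and primitive means gcd(a, b, c) = 1.
Reduced forces 3a^2 <= |D| = 5160, so 1 <= a <= 41; b must have the parity of D, and c = (b^2 - D)/(4a) must be an integer >= a.
Enumerate a = 1..41, b in [-a, a]:
  a=1: (1, 0, 1290)  [1]
  a=2: (2, 0, 645)  [1]
  a=3: (3, 0, 430)  [1]
  a=4: none
  a=5: (5, 0, 258)  [1]
  a=6: (6, 0, 215)  [1]
  a=7..9: none
  a=10: (10, 0, 129)  [1]
  a=11..12: none
  a=13: (13, -12, 102), (13, 12, 102)  [2]
  a=14: none
  a=15: (15, 0, 86)  [1]
  a=16: none
  a=17: (17, -12, 78), (17, 12, 78)  [2]
  a=18..25: none
  a=26: (26, -12, 51), (26, 12, 51)  [2]
  a=27..29: none
  a=30: (30, 0, 43)  [1]
  a=31..33: none
  a=34: (34, -12, 39), (34, 12, 39)  [2]
  a=35..41: none
Total reduced forms: 1 + 1 + 1 + 1 + 1 + 1 + 2 + 1 + 2 + 2 + 1 + 2 = 16
h = 16

16
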